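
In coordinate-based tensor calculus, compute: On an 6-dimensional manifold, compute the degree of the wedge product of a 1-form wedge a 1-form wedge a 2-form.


The degree of a wedge product is the sum of the degrees of the individual forms.
Degrees: 1, 1, 2
Total degree = 1 + 1 + 2 = 4

4


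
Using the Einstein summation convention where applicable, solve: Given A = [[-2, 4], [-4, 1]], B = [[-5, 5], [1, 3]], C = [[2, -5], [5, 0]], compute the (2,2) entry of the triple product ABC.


(ABC)_{22} = sum_m (AB)_{2m} C_{m2}. First compute row 2 of AB.
(AB)_{21} = -4*-5 + 1*1 = 21
(AB)_{22} = -4*5 + 1*3 = -17
Now contract with column 2 of C:
(AB)_{21} * C_{12} = 21 * -5 = -105
(AB)_{22} * C_{22} = -17 * 0 = 0
(ABC)_{22} = -105 + 0 = -105

-105


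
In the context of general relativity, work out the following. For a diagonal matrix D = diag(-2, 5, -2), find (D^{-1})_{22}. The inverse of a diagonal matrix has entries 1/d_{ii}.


For a diagonal matrix, the inverse has entries (D^{-1})_{ii} = 1/d_{ii}.
The diagonal entries are: d_{11} = -2, d_{22} = 5, d_{33} = -2
We need (D^{-1})_{22} = 1/d_{22} = 1/5 = 1/5

1/5


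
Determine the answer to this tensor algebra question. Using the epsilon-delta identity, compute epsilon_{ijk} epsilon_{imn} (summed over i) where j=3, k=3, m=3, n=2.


Using the identity: epsilon_{ijk} epsilon_{imn} = delta_{jm} delta_{kn} - delta_{jn} delta_{km}.
delta_{33} = 1
delta_{32} = 0
delta_{32} = 0
delta_{33} = 1
Result = 1 * 0 - 0 * 1 = 0 - 0 = 0

0


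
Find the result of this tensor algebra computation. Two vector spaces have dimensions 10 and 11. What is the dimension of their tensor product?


The dimension of a tensor product is the product of dimensions.
dim(V) = 10, dim(W) = 11
dim(V (x) W) = 10 * 11 = 110

110


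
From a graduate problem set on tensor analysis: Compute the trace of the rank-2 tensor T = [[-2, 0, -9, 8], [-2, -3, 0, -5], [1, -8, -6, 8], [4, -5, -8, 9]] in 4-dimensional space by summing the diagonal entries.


The contraction (trace) of a rank-2 tensor is the sum of its diagonal elements.
Diagonal entries: A[1,1] = -2, A[2,2] = -3, A[3,3] = -6, A[4,4] = 9
Tr(A) = -2 + -3 + -6 + 9 = -2

-2


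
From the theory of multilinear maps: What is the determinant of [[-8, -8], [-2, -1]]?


For a 2x2 matrix [[a, b], [c, d]], det = a*d - b*c.
a = -8, b = -8, c = -2, d = -1
a*d = -8 * -1 = 8
b*c = -8 * -2 = 16
det = 8 - 16 = -8

-8


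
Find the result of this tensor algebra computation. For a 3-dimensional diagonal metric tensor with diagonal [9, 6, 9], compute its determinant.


For a diagonal metric, the determinant is the product of diagonal entries.
Diagonal entries: 9, 6, 9
det(g) = 9 * 6 * 9 = 486

486


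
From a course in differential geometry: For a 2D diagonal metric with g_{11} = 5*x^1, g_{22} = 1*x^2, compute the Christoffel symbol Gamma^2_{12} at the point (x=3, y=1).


For a diagonal metric, Gamma^k_{ij} = (1/2) g^{kk} (dg_{ik}/dx_j + dg_{jk}/dx_i - dg_{ij}/dx_k).
The metric is diagonal, so g_{ab} = 0 for a != b.
At the given point: g_{11} = 15, g_{22} = 9
g^{22} = 1/9
dg_{12}/dx_2 = 0 (off-diagonal)
dg_{22}/dx_1 = dg_{22}/dx_1 = 6
dg_{12}/dx_2 = 0 (off-diagonal)
Numerator = 0 + 6 - 0 = 6
Gamma^2_{12} = 6 / (2 * 9) = 1/3

1/3


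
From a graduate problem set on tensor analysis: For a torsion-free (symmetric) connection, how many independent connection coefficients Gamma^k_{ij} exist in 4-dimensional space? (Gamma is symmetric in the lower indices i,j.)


Christoffel symbols Gamma^k_{ij} are symmetric in i,j, so there are d * d(d+1)/2 independent symbols.
d = 4
d(d+1)/2 = 4 * 5 / 2 = 10
Total = 4 * 10 = 40

40


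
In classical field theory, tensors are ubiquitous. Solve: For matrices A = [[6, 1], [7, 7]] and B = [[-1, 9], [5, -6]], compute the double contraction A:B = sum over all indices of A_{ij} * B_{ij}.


A:B = sum over all i,j of A_{ij} * B_{ij}.
Row 1: 6*-1=-6, 1*9=9 => row sum = 3
Row 2: 7*5=35, 7*-6=-42 => row sum = -7
Total = 3 + -7 = -4

-4


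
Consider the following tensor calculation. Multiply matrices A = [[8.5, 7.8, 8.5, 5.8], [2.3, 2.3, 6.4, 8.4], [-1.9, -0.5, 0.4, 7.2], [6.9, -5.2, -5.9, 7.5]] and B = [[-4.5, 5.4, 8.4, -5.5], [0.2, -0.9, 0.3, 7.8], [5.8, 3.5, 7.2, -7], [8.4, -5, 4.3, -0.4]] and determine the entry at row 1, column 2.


(AB)_{ij} = sum_k A_{ik} B_{kj}.
For i=1, j=2:
A_{11} * B_{12} = 8.5 * 5.4 = 45.9
A_{12} * B_{22} = 7.8 * -0.9 = -7.02
A_{13} * B_{32} = 8.5 * 3.5 = 29.75
A_{14} * B_{42} = 5.8 * -5 = -29
Sum = 45.9 + -7.02 + 29.75 + -29 = 39.63

39.63


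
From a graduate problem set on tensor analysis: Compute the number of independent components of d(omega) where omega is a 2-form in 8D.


The exterior derivative of a p-form is a (p+1)-form.
Its number of independent components is C(n, p+1).
n = 8, p+1 = 3
C(8, 3) = 56

56


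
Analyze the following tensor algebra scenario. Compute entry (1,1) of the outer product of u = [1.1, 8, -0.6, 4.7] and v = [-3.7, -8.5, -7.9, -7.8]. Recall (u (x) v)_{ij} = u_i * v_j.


The outer product entry T_{ij} = u_i * v_j.
We need i=1, j=1.
u_1 = 1.1, v_1 = -3.7
T_{1,1} = 1.1 * -3.7 = -4.07

-4.07


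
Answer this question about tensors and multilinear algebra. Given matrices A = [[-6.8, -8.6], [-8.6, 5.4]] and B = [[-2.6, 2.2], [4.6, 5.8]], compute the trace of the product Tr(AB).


Tr(AB) = sum_i (AB)_{ii} where (AB)_{ii} = sum_k A_{ik} B_{ki}.
(AB)_{11} = -6.8*-2.6 + -8.6*4.6 = -21.88
(AB)_{22} = -8.6*2.2 + 5.4*5.8 = 12.4
Tr(AB) = -21.88 + 12.4 = -9.48

-9.48


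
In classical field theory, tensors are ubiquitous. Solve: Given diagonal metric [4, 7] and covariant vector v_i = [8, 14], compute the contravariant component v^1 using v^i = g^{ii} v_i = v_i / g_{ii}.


To raise an index with a diagonal metric: v^i = v_i / g_{ii}.
For index 1: v_1 = 8, g_{11} = 4
v^1 = 8 / 4 = 2

2


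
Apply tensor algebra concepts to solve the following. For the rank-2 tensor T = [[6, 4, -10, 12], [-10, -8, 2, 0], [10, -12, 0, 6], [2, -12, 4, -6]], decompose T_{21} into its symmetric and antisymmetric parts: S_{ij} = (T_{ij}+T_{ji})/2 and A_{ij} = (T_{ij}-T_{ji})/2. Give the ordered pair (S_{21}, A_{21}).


T_{21} = -10
T_{12} = 4
S_{21} = (-10 + 4)/2 = -6/2 = -3
A_{21} = (-10 - 4)/2 = -14/2 = -7
Check: S + A = -3 + -7 = -10 = T_{21}.

(-3, -7)


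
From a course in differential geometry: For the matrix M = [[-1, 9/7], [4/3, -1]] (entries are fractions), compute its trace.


The trace is the sum of diagonal entries.
Diagonal: M[1,1] = -1, M[2,2] = -1
Tr(M) = -1 + -1
Computing step by step:
After adding M[1,1]: -1
After adding M[2,2]: -2
Tr(M) = -2

-2


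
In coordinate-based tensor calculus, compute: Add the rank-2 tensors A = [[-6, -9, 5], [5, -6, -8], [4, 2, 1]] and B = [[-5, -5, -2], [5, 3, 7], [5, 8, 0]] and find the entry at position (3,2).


Tensor addition is component-wise: (A + B)_{ij} = A_{ij} + B_{ij}.
A_{32} = 2
B_{32} = 8
(A + B)_{32} = 2 + 8 = 10

10


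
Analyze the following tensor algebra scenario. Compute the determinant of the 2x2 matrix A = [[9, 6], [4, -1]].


For a 2x2 matrix [[a, b], [c, d]], det = a*d - b*c.
a = 9, b = 6, c = 4, d = -1
a*d = 9 * -1 = -9
b*c = 6 * 4 = 24
det = -9 - 24 = -33

-33


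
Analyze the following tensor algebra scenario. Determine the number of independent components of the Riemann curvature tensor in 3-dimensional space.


The Riemann tensor in d dimensions has d^2(d^2 - 1)/12 independent components.
d = 3, so d^2 = 9
d^2 - 1 = 8
d^2(d^2 - 1) = 9 * 8 = 72
Divide by 12: 72 / 12 = 6

6


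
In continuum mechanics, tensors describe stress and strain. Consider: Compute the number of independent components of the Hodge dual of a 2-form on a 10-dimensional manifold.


The Hodge dual of a p-form on an n-dimensional manifold is an (n-p)-form.
n = 10, p = 2, so dual degree = 10 - 2 = 8
The number of components is C(n, n-p) = C(10, 8) = 45

45


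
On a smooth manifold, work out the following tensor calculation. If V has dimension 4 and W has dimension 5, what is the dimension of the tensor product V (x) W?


The dimension of a tensor product is the product of dimensions.
dim(V) = 4, dim(W) = 5
dim(V (x) W) = 4 * 5 = 20

20


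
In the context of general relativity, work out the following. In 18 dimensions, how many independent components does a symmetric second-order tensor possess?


A symmetric rank-2 tensor in d dimensions has d(d+1)/2 independent components.
d = 18
d(d+1)/2 = 18 * 19 / 2 = 342 / 2 = 171

171


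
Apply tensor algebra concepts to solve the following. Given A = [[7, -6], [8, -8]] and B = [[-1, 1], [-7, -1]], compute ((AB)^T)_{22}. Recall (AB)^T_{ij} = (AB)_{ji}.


(AB)^T_{ij} = (AB)_{ji} = sum_k A_{jk} B_{ki}.
For i=2, j=2 we need (AB)_{22}:
A_{21} * B_{12} = 8 * 1 = 8
A_{22} * B_{22} = -8 * -1 = 8
Sum = 8 + 8 = 16

16


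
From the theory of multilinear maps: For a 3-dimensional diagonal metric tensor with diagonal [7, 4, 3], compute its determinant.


For a diagonal metric, the determinant is the product of diagonal entries.
Diagonal entries: 7, 4, 3
det(g) = 7 * 4 * 3 = 84

84


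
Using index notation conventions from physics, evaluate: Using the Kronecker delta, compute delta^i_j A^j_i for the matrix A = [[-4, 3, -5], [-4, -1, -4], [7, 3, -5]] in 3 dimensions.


The contraction (trace) of a rank-2 tensor is the sum of its diagonal elements.
Diagonal entries: A[1,1] = -4, A[2,2] = -1, A[3,3] = -5
Tr(A) = -4 + -1 + -5 = -10

-10


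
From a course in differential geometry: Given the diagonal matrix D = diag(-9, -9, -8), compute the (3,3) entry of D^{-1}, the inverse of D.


For a diagonal matrix, the inverse has entries (D^{-1})_{ii} = 1/d_{ii}.
The diagonal entries are: d_{11} = -9, d_{22} = -9, d_{33} = -8
We need (D^{-1})_{33} = 1/d_{33} = 1/-8 = -1/8

-1/8


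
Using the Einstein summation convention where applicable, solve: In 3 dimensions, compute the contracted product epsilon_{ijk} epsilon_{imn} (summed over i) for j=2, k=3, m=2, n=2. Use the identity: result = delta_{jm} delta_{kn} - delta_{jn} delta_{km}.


Using the identity: epsilon_{ijk} epsilon_{imn} = delta_{jm} delta_{kn} - delta_{jn} delta_{km}.
delta_{22} = 1
delta_{32} = 0
delta_{22} = 1
delta_{32} = 0
Result = 1 * 0 - 1 * 0 = 0 - 0 = 0

0


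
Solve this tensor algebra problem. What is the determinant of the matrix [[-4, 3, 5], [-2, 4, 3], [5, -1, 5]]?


Expanding along the first row, det(A) = a11*M_11 - a12*M_12 + a13*M_13, where M_1j is the (1,j) minor.
Minor M_11 = 4*5 - 3*-1 = 23
Minor M_12 = -2*5 - 3*5 = -25
Minor M_13 = -2*-1 - 4*5 = -18
det = -4*(23) - 3*(-25) + 5*(-18)
    = -92 - -75 + -90
    = -107

-107


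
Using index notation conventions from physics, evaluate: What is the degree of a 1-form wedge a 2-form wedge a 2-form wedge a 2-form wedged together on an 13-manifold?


The degree of a wedge product is the sum of the degrees of the individual forms.
Degrees: 1, 2, 2, 2
Total degree = 1 + 2 + 2 + 2 = 7

7


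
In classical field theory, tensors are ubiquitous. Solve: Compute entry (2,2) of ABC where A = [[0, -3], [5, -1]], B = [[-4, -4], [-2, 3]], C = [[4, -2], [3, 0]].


(ABC)_{22} = sum_m (AB)_{2m} C_{m2}. First compute row 2 of AB.
(AB)_{21} = 5*-4 + -1*-2 = -18
(AB)_{22} = 5*-4 + -1*3 = -23
Now contract with column 2 of C:
(AB)_{21} * C_{12} = -18 * -2 = 36
(AB)_{22} * C_{22} = -23 * 0 = 0
(ABC)_{22} = 36 + 0 = 36

36


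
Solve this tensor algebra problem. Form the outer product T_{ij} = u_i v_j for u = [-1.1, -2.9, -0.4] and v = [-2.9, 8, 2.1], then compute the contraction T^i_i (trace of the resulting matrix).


The outer product gives T_{ij} = u_i v_j.
The trace (contraction) is Tr(T) = sum_i T_{ii} = sum_i u_i v_i.
Diagonal entries:
T_{11} = u_1 * v_1 = -1.1 * -2.9 = 3.19
T_{22} = u_2 * v_2 = -2.9 * 8 = -23.2
T_{33} = u_3 * v_3 = -0.4 * 2.1 = -0.84
Tr(T) = 3.19 + -23.2 + -0.84 = -20.85

-20.85


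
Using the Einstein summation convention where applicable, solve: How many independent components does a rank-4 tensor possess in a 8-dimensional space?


The number of components of a rank-r tensor in d dimensions is d^r.
Here d = 8 and r = 4.
8^4 = 4096

4096


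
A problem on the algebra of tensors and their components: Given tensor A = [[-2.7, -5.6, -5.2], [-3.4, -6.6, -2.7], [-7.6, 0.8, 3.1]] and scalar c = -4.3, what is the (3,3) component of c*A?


Scalar multiplication: (cA)_{ij} = c * A_{ij}.
c = -4.3
A_{33} = 3.1
(cA)_{33} = -4.3 * 3.1 = -13.33

-13.33


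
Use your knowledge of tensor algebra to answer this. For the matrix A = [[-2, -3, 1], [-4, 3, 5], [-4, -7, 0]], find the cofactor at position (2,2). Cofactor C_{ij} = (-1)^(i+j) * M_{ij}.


To find cofactor C_{22}, delete row 2 and column 2.
The resulting 2x2 submatrix is: [[-2, 1], [-4, 0]]
Minor M_{22} = -2*0 - 1*-4
  = 0 - -4 = 4
Sign = (-1)^(2+2) = (-1)^4 = 1
Cofactor C_{22} = 1 * 4 = 4

4


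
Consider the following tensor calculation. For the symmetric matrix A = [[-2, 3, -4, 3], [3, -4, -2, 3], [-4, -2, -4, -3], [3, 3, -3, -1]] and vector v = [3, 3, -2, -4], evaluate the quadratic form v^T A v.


First compute Av:
(Av)_1 = -2*3 + 3*3 + -4*-2 + 3*-4 = -1
(Av)_2 = 3*3 + -4*3 + -2*-2 + 3*-4 = -11
(Av)_3 = -4*3 + -2*3 + -4*-2 + -3*-4 = 2
(Av)_4 = 3*3 + 3*3 + -3*-2 + -1*-4 = 28
Av = [-1, -11, 2, 28]
Then v^T (Av) = 3*-1 + 3*-11 + -2*2 + -4*28
= -3 + -33 + -4 + -112 = -152

-152


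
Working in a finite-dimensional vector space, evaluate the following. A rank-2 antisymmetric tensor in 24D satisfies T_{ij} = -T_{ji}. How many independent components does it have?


An antisymmetric rank-2 tensor satisfies A_{ij} = -A_{ji}, so diagonal entries are zero.
The independent components are the upper-triangular entries: C(n, 2) = n(n-1)/2.
n = 24
C(24, 2) = 24 * 23 / 2 = 552 / 2 = 276

276


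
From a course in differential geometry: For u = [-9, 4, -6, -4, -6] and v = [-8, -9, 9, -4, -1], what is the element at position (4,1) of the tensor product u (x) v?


The outer product entry T_{ij} = u_i * v_j.
We need i=4, j=1.
u_4 = -4, v_1 = -8
T_{4,1} = -4 * -8 = 32

32


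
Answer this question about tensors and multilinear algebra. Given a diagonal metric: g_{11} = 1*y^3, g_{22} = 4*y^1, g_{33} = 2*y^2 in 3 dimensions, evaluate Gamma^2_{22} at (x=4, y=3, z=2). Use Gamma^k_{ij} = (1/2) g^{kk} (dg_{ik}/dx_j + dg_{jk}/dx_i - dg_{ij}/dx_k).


For a diagonal metric, Gamma^k_{ij} = (1/2) g^{kk} (dg_{ik}/dx_j + dg_{jk}/dx_i - dg_{ij}/dx_k).
The metric is diagonal, so g_{ab} = 0 for a != b.
At the given point: g_{11} = 27, g_{22} = 12, g_{33} = 18
g^{22} = 1/12
dg_{22}/dx_2 = dg_{22}/dx_2 = 4
dg_{22}/dx_2 = dg_{22}/dx_2 = 4
dg_{22}/dx_2 = dg_{22}/dx_2 = 4
Numerator = 4 + 4 - 4 = 4
Gamma^2_{22} = 4 / (2 * 12) = 1/6

1/6


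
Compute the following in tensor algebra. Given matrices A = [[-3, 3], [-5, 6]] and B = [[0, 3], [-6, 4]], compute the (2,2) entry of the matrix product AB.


(AB)_{ij} = sum_k A_{ik} B_{kj}.
For i=2, j=2:
A_{21} * B_{12} = -5 * 3 = -15
A_{22} * B_{22} = 6 * 4 = 24
Sum = -15 + 24 = 9

9


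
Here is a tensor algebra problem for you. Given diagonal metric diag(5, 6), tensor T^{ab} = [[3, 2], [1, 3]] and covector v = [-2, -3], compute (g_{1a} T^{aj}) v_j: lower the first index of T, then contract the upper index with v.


Step 1: lower the first index. For a diagonal metric, g_{ia} T^{aj} = g_{ii} T^{ij} (no sum on i).
g_{11} = 5
S_1{}^1 = 5 * T^{11} = 5 * 3 = 15
S_1{}^2 = 5 * T^{12} = 5 * 2 = 10
Step 2: contract S_1{}^j with v_j.
S_1{}^1 * v_1 = 15 * -2 = -30
S_1{}^2 * v_2 = 10 * -3 = -30
Result = -30 + -30 = -60

-60


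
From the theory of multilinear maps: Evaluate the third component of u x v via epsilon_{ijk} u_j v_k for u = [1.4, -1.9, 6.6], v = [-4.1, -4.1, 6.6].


(u x v)_3 = sum_{j,k} epsilon_{3jk} u_j v_k. Only permutations of (1,2,3) contribute; the two non-zero terms are:
eps_{312} u_1 v_2 = 1 * 1.4 * -4.1 = -5.74
eps_{321} u_2 v_1 = -1 * -1.9 * -4.1 = -7.79
(u x v)_3 = -13.53

-13.53


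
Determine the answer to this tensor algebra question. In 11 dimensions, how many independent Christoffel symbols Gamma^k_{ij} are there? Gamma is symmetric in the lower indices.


Christoffel symbols Gamma^k_{ij} are symmetric in i,j, so there are d * d(d+1)/2 independent symbols.
d = 11
d(d+1)/2 = 11 * 12 / 2 = 66
Total = 11 * 66 = 726

726


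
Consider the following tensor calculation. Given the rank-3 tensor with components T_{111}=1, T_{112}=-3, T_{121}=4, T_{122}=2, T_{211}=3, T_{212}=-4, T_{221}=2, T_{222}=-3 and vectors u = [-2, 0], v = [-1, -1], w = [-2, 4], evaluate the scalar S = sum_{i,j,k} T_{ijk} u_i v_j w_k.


S = sum over i,j,k of T_{ijk} u_i v_j w_k. Expanding all 8 terms:
T_{111}*u_1*v_1*w_1 = 1*-2*-1*-2 = -4  (running total: -4)
T_{112}*u_1*v_1*w_2 = -3*-2*-1*4 = -24  (running total: -28)
T_{121}*u_1*v_2*w_1 = 4*-2*-1*-2 = -16  (running total: -44)
T_{122}*u_1*v_2*w_2 = 2*-2*-1*4 = 16  (running total: -28)
T_{211}*u_2*v_1*w_1 = 3*0*-1*-2 = 0  (running total: -28)
T_{212}*u_2*v_1*w_2 = -4*0*-1*4 = 0  (running total: -28)
T_{221}*u_2*v_2*w_1 = 2*0*-1*-2 = 0  (running total: -28)
T_{222}*u_2*v_2*w_2 = -3*0*-1*4 = 0  (running total: -28)
S = -28

-28


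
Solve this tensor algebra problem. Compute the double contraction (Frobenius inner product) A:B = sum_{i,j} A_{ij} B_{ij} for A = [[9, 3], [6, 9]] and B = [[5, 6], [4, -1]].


A:B = sum over all i,j of A_{ij} * B_{ij}.
Row 1: 9*5=45, 3*6=18 => row sum = 63
Row 2: 6*4=24, 9*-1=-9 => row sum = 15
Total = 63 + 15 = 78

78


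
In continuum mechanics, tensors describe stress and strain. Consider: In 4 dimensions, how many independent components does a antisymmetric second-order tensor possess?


A antisymmetric rank-2 tensor in d dimensions has d(d-1)/2 independent components.
d = 4
d(d-1)/2 = 4 * 3 / 2 = 12 / 2 = 6

6


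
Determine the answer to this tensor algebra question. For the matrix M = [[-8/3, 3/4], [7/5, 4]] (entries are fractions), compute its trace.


The trace is the sum of diagonal entries.
Diagonal: M[1,1] = -8/3, M[2,2] = 4
Tr(M) = -8/3 + 4
Computing step by step:
After adding M[1,1]: -8/3
After adding M[2,2]: 4/3
Tr(M) = 4/3

4/3


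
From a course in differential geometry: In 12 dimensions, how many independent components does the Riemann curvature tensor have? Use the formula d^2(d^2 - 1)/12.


The Riemann tensor in d dimensions has d^2(d^2 - 1)/12 independent components.
d = 12, so d^2 = 144
d^2 - 1 = 143
d^2(d^2 - 1) = 144 * 143 = 20592
Divide by 12: 20592 / 12 = 1716

1716


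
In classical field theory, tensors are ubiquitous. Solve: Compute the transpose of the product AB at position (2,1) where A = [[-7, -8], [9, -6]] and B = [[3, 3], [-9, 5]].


(AB)^T_{ij} = (AB)_{ji} = sum_k A_{jk} B_{ki}.
For i=2, j=1 we need (AB)_{12}:
A_{11} * B_{12} = -7 * 3 = -21
A_{12} * B_{22} = -8 * 5 = -40
Sum = -21 + -40 = -61

-61


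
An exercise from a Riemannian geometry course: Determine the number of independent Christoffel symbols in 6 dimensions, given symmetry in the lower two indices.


Christoffel symbols Gamma^k_{ij} are symmetric in i,j, so there are d * d(d+1)/2 independent symbols.
d = 6
d(d+1)/2 = 6 * 7 / 2 = 21
Total = 6 * 21 = 126

126


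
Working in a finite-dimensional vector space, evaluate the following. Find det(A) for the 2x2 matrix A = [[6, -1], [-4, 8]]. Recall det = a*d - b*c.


For a 2x2 matrix [[a, b], [c, d]], det = a*d - b*c.
a = 6, b = -1, c = -4, d = 8
a*d = 6 * 8 = 48
b*c = -1 * -4 = 4
det = 48 - 4 = 44

44


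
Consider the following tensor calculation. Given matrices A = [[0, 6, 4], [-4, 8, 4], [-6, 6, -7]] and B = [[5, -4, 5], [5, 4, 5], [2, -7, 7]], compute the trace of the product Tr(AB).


Tr(AB) = sum_i (AB)_{ii} where (AB)_{ii} = sum_k A_{ik} B_{ki}.
(AB)_{11} = 0*5 + 6*5 + 4*2 = 38
(AB)_{22} = -4*-4 + 8*4 + 4*-7 = 20
(AB)_{33} = -6*5 + 6*5 + -7*7 = -49
Tr(AB) = 38 + 20 + -49 = 9

9


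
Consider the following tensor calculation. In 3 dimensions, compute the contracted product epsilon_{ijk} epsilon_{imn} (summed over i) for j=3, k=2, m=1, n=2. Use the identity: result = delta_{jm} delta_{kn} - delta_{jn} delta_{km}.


Using the identity: epsilon_{ijk} epsilon_{imn} = delta_{jm} delta_{kn} - delta_{jn} delta_{km}.
delta_{31} = 0
delta_{22} = 1
delta_{32} = 0
delta_{21} = 0
Result = 0 * 1 - 0 * 0 = 0 - 0 = 0

0


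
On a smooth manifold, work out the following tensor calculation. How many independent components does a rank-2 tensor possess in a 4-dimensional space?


The number of components of a rank-r tensor in d dimensions is d^r.
Here d = 4 and r = 2.
4^2 = 16

16


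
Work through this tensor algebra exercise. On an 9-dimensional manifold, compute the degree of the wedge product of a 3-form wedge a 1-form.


The degree of a wedge product is the sum of the degrees of the individual forms.
Degrees: 3, 1
Total degree = 3 + 1 = 4

4


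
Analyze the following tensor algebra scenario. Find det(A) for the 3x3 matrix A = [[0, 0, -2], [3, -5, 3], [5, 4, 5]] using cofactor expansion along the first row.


Expanding along the first row, det(A) = a11*M_11 - a12*M_12 + a13*M_13, where M_1j is the (1,j) minor.
Minor M_11 = -5*5 - 3*4 = -37
Minor M_12 = 3*5 - 3*5 = 0
Minor M_13 = 3*4 - -5*5 = 37
det = 0*(-37) - 0*(0) + -2*(37)
    = 0 - 0 + -74
    = -74

-74


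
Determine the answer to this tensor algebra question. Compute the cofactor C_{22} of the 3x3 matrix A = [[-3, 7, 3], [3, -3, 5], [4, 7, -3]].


To find cofactor C_{22}, delete row 2 and column 2.
The resulting 2x2 submatrix is: [[-3, 3], [4, -3]]
Minor M_{22} = -3*-3 - 3*4
  = 9 - 12 = -3
Sign = (-1)^(2+2) = (-1)^4 = 1
Cofactor C_{22} = 1 * -3 = -3

-3


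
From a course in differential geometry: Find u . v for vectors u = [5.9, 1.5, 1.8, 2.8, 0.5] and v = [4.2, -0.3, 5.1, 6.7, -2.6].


The inner product u . v = sum of u_i * v_i.
Term-by-term: 5.9 * 4.2, 1.5 * -0.3, 1.8 * 5.1, 2.8 * 6.7, 0.5 * -2.6
Products: 24.78, -0.45, 9.18, 18.76, -1.3
Sum = 24.78 + -0.45 + 9.18 + 18.76 + -1.3 = 50.97

50.97


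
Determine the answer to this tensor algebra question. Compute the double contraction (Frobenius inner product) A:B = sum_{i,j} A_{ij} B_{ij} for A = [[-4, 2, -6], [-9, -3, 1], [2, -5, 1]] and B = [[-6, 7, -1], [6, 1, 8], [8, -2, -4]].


A:B = sum over all i,j of A_{ij} * B_{ij}.
Row 1: -4*-6=24, 2*7=14, -6*-1=6 => row sum = 44
Row 2: -9*6=-54, -3*1=-3, 1*8=8 => row sum = -49
Row 3: 2*8=16, -5*-2=10, 1*-4=-4 => row sum = 22
Total = 44 + -49 + 22 = 17

17


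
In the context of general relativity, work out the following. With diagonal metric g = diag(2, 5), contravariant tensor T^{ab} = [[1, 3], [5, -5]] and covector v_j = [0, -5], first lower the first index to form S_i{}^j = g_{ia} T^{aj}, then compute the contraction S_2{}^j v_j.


Step 1: lower the first index. For a diagonal metric, g_{ia} T^{aj} = g_{ii} T^{ij} (no sum on i).
g_{22} = 5
S_2{}^1 = 5 * T^{21} = 5 * 5 = 25
S_2{}^2 = 5 * T^{22} = 5 * -5 = -25
Step 2: contract S_2{}^j with v_j.
S_2{}^1 * v_1 = 25 * 0 = 0
S_2{}^2 * v_2 = -25 * -5 = 125
Result = 0 + 125 = 125

125


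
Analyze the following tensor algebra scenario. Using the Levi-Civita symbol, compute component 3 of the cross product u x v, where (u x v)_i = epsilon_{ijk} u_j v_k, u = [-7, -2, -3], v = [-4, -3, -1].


(u x v)_3 = sum_{j,k} epsilon_{3jk} u_j v_k. Only permutations of (1,2,3) contribute; the two non-zero terms are:
eps_{312} u_1 v_2 = 1 * -7 * -3 = 21
eps_{321} u_2 v_1 = -1 * -2 * -4 = -8
(u x v)_3 = 13

13


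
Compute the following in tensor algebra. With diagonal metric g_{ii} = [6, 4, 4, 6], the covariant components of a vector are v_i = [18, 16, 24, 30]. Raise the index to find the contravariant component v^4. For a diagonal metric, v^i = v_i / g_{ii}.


To raise an index with a diagonal metric: v^i = v_i / g_{ii}.
For index 4: v_4 = 30, g_{44} = 6
v^4 = 30 / 6 = 5

5


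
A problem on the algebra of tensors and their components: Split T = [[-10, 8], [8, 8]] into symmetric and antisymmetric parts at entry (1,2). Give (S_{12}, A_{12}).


T_{12} = 8
T_{21} = 8
S_{12} = (8 + 8)/2 = 16/2 = 8
A_{12} = (8 - 8)/2 = 0/2 = 0
Check: S + A = 8 + 0 = 8 = T_{12}.

(8, 0)


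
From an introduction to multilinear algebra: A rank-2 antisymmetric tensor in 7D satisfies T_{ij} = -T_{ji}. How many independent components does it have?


An antisymmetric rank-2 tensor satisfies A_{ij} = -A_{ji}, so diagonal entries are zero.
The independent components are the upper-triangular entries: C(n, 2) = n(n-1)/2.
n = 7
C(7, 2) = 7 * 6 / 2 = 42 / 2 = 21

21


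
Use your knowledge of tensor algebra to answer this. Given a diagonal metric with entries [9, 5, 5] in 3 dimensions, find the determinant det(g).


For a diagonal metric, the determinant is the product of diagonal entries.
Diagonal entries: 9, 5, 5
det(g) = 9 * 5 * 5 = 225

225


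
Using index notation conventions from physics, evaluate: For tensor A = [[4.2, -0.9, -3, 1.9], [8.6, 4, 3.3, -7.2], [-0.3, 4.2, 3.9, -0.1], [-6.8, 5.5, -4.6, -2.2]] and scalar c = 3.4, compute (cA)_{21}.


Scalar multiplication: (cA)_{ij} = c * A_{ij}.
c = 3.4
A_{21} = 8.6
(cA)_{21} = 3.4 * 8.6 = 29.24

29.24


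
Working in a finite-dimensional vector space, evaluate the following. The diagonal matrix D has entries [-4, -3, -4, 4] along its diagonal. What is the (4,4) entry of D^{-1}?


For a diagonal matrix, the inverse has entries (D^{-1})_{ii} = 1/d_{ii}.
The diagonal entries are: d_{11} = -4, d_{22} = -3, d_{33} = -4, d_{44} = 4
We need (D^{-1})_{44} = 1/d_{44} = 1/4 = 1/4

1/4


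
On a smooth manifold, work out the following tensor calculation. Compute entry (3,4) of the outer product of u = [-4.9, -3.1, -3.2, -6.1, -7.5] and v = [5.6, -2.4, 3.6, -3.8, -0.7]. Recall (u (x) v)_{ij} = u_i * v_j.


The outer product entry T_{ij} = u_i * v_j.
We need i=3, j=4.
u_3 = -3.2, v_4 = -3.8
T_{3,4} = -3.2 * -3.8 = 12.16

12.16


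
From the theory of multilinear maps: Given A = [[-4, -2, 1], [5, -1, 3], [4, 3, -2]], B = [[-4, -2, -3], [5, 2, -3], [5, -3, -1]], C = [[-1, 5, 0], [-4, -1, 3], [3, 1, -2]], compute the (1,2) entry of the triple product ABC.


(ABC)_{12} = sum_m (AB)_{1m} C_{m2}. First compute row 1 of AB.
(AB)_{11} = -4*-4 + -2*5 + 1*5 = 11
(AB)_{12} = -4*-2 + -2*2 + 1*-3 = 1
(AB)_{13} = -4*-3 + -2*-3 + 1*-1 = 17
Now contract with column 2 of C:
(AB)_{11} * C_{12} = 11 * 5 = 55
(AB)_{12} * C_{22} = 1 * -1 = -1
(AB)_{13} * C_{32} = 17 * 1 = 17
(ABC)_{12} = 55 + -1 + 17 = 71

71


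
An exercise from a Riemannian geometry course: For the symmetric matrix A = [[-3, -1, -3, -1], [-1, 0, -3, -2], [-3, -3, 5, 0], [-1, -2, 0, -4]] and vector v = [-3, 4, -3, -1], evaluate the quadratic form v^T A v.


First compute Av:
(Av)_1 = -3*-3 + -1*4 + -3*-3 + -1*-1 = 15
(Av)_2 = -1*-3 + 0*4 + -3*-3 + -2*-1 = 14
(Av)_3 = -3*-3 + -3*4 + 5*-3 + 0*-1 = -18
(Av)_4 = -1*-3 + -2*4 + 0*-3 + -4*-1 = -1
Av = [15, 14, -18, -1]
Then v^T (Av) = -3*15 + 4*14 + -3*-18 + -1*-1
= -45 + 56 + 54 + 1 = 66

66


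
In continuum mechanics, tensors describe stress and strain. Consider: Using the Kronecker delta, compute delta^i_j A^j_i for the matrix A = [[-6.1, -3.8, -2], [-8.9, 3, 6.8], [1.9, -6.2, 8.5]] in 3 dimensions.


The contraction (trace) of a rank-2 tensor is the sum of its diagonal elements.
Diagonal entries: A[1,1] = -6.1, A[2,2] = 3, A[3,3] = 8.5
Tr(A) = -6.1 + 3 + 8.5 = 5.4

5.4


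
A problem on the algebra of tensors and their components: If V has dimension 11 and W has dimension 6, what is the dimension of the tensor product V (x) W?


The dimension of a tensor product is the product of dimensions.
dim(V) = 11, dim(W) = 6
dim(V (x) W) = 11 * 6 = 66

66


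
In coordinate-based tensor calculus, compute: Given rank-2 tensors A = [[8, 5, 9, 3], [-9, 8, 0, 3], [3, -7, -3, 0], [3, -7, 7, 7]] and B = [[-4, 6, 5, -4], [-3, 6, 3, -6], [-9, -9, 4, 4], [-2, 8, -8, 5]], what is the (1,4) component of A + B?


Tensor addition is component-wise: (A + B)_{ij} = A_{ij} + B_{ij}.
A_{14} = 3
B_{14} = -4
(A + B)_{14} = 3 + -4 = -1

-1


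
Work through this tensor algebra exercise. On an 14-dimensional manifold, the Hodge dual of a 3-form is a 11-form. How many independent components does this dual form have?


The Hodge dual of a p-form on an n-dimensional manifold is an (n-p)-form.
n = 14, p = 3, so dual degree = 14 - 3 = 11
The number of components is C(n, n-p) = C(14, 11) = 364

364


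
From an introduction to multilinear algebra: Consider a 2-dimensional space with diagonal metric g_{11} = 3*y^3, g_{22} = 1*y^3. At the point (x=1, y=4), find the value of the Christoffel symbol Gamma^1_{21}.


For a diagonal metric, Gamma^k_{ij} = (1/2) g^{kk} (dg_{ik}/dx_j + dg_{jk}/dx_i - dg_{ij}/dx_k).
The metric is diagonal, so g_{ab} = 0 for a != b.
At the given point: g_{11} = 192, g_{22} = 64
g^{11} = 1/192
dg_{21}/dx_1 = 0 (off-diagonal)
dg_{11}/dx_2 = dg_{11}/dx_2 = 144
dg_{21}/dx_1 = 0 (off-diagonal)
Numerator = 0 + 144 - 0 = 144
Gamma^1_{21} = 144 / (2 * 192) = 3/8

3/8


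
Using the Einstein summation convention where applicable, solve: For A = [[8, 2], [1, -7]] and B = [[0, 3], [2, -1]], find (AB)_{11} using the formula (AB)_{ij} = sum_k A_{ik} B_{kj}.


(AB)_{ij} = sum_k A_{ik} B_{kj}.
For i=1, j=1:
A_{11} * B_{11} = 8 * 0 = 0
A_{12} * B_{21} = 2 * 2 = 4
Sum = 0 + 4 = 4

4


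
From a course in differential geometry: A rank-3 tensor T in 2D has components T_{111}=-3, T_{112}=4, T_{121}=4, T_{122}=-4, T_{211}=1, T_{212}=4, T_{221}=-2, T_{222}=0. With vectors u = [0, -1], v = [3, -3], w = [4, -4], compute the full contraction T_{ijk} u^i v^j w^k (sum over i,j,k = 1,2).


S = sum over i,j,k of T_{ijk} u_i v_j w_k. Expanding all 8 terms:
T_{111}*u_1*v_1*w_1 = -3*0*3*4 = 0  (running total: 0)
T_{112}*u_1*v_1*w_2 = 4*0*3*-4 = 0  (running total: 0)
T_{121}*u_1*v_2*w_1 = 4*0*-3*4 = 0  (running total: 0)
T_{122}*u_1*v_2*w_2 = -4*0*-3*-4 = 0  (running total: 0)
T_{211}*u_2*v_1*w_1 = 1*-1*3*4 = -12  (running total: -12)
T_{212}*u_2*v_1*w_2 = 4*-1*3*-4 = 48  (running total: 36)
T_{221}*u_2*v_2*w_1 = -2*-1*-3*4 = -24  (running total: 12)
T_{222}*u_2*v_2*w_2 = 0*-1*-3*-4 = 0  (running total: 12)
S = 12

12


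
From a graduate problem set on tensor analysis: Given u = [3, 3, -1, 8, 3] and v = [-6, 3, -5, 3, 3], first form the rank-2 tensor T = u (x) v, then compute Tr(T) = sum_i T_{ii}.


The outer product gives T_{ij} = u_i v_j.
The trace (contraction) is Tr(T) = sum_i T_{ii} = sum_i u_i v_i.
Diagonal entries:
T_{11} = u_1 * v_1 = 3 * -6 = -18
T_{22} = u_2 * v_2 = 3 * 3 = 9
T_{33} = u_3 * v_3 = -1 * -5 = 5
T_{44} = u_4 * v_4 = 8 * 3 = 24
T_{55} = u_5 * v_5 = 3 * 3 = 9
Tr(T) = -18 + 9 + 5 + 24 + 9 = 29

29


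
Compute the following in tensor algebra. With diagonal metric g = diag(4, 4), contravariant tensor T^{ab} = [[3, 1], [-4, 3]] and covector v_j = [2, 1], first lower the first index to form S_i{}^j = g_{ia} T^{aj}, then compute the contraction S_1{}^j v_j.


Step 1: lower the first index. For a diagonal metric, g_{ia} T^{aj} = g_{ii} T^{ij} (no sum on i).
g_{11} = 4
S_1{}^1 = 4 * T^{11} = 4 * 3 = 12
S_1{}^2 = 4 * T^{12} = 4 * 1 = 4
Step 2: contract S_1{}^j with v_j.
S_1{}^1 * v_1 = 12 * 2 = 24
S_1{}^2 * v_2 = 4 * 1 = 4
Result = 24 + 4 = 28

28


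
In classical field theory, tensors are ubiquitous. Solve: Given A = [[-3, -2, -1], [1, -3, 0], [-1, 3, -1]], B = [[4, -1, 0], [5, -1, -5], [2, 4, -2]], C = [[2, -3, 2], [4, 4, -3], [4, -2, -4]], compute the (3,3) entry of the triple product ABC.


(ABC)_{33} = sum_m (AB)_{3m} C_{m3}. First compute row 3 of AB.
(AB)_{31} = -1*4 + 3*5 + -1*2 = 9
(AB)_{32} = -1*-1 + 3*-1 + -1*4 = -6
(AB)_{33} = -1*0 + 3*-5 + -1*-2 = -13
Now contract with column 3 of C:
(AB)_{31} * C_{13} = 9 * 2 = 18
(AB)_{32} * C_{23} = -6 * -3 = 18
(AB)_{33} * C_{33} = -13 * -4 = 52
(ABC)_{33} = 18 + 18 + 52 = 88

88


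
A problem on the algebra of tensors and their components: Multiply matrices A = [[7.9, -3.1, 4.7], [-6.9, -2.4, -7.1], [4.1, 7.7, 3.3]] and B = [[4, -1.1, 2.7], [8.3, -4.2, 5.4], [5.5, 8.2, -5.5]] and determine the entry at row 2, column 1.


(AB)_{ij} = sum_k A_{ik} B_{kj}.
For i=2, j=1:
A_{21} * B_{11} = -6.9 * 4 = -27.6
A_{22} * B_{21} = -2.4 * 8.3 = -19.92
A_{23} * B_{31} = -7.1 * 5.5 = -39.05
Sum = -27.6 + -19.92 + -39.05 = -86.57

-86.57


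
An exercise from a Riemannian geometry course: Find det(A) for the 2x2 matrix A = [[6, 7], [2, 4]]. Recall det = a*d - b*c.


For a 2x2 matrix [[a, b], [c, d]], det = a*d - b*c.
a = 6, b = 7, c = 2, d = 4
a*d = 6 * 4 = 24
b*c = 7 * 2 = 14
det = 24 - 14 = 10

10


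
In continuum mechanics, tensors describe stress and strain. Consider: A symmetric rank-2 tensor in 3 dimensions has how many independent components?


A symmetric rank-2 tensor in d dimensions has d(d+1)/2 independent components.
d = 3
d(d+1)/2 = 3 * 4 / 2 = 12 / 2 = 6

6


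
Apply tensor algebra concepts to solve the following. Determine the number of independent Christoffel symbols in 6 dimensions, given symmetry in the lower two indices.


Christoffel symbols Gamma^k_{ij} are symmetric in i,j, so there are d * d(d+1)/2 independent symbols.
d = 6
d(d+1)/2 = 6 * 7 / 2 = 21
Total = 6 * 21 = 126

126


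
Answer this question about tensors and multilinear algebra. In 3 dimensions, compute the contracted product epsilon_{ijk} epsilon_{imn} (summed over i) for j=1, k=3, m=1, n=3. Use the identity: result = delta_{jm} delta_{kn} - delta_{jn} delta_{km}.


Using the identity: epsilon_{ijk} epsilon_{imn} = delta_{jm} delta_{kn} - delta_{jn} delta_{km}.
delta_{11} = 1
delta_{33} = 1
delta_{13} = 0
delta_{31} = 0
Result = 1 * 1 - 0 * 0 = 1 - 0 = 1

1


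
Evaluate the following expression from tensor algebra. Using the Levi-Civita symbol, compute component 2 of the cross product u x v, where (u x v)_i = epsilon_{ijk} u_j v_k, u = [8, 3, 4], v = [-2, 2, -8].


(u x v)_2 = sum_{j,k} epsilon_{2jk} u_j v_k. Only permutations of (1,2,3) contribute; the two non-zero terms are:
eps_{213} u_1 v_3 = -1 * 8 * -8 = 64
eps_{231} u_3 v_1 = 1 * 4 * -2 = -8
(u x v)_2 = 56

56


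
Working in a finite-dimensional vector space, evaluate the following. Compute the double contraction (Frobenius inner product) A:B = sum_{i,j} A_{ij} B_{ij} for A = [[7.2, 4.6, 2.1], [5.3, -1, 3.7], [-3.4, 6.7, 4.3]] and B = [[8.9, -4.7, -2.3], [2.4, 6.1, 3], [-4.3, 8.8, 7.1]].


A:B = sum over all i,j of A_{ij} * B_{ij}.
Row 1: 7.2*8.9=64.08, 4.6*-4.7=-21.62, 2.1*-2.3=-4.83 => row sum = 37.63
Row 2: 5.3*2.4=12.72, -1*6.1=-6.1, 3.7*3=11.1 => row sum = 17.72
Row 3: -3.4*-4.3=14.62, 6.7*8.8=58.96, 4.3*7.1=30.53 => row sum = 104.11
Total = 37.63 + 17.72 + 104.11 = 159.46

159.46


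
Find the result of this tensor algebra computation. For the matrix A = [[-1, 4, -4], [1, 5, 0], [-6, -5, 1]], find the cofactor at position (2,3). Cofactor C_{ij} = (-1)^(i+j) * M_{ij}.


To find cofactor C_{23}, delete row 2 and column 3.
The resulting 2x2 submatrix is: [[-1, 4], [-6, -5]]
Minor M_{23} = -1*-5 - 4*-6
  = 5 - -24 = 29
Sign = (-1)^(2+3) = (-1)^5 = -1
Cofactor C_{23} = -1 * 29 = -29

-29


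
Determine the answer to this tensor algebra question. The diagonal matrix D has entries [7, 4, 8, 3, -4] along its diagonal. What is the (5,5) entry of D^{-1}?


For a diagonal matrix, the inverse has entries (D^{-1})_{ii} = 1/d_{ii}.
The diagonal entries are: d_{11} = 7, d_{22} = 4, d_{33} = 8, d_{44} = 3, d_{55} = -4
We need (D^{-1})_{55} = 1/d_{55} = 1/-4 = -1/4

-1/4


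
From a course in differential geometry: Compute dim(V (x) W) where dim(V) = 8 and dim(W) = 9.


The dimension of a tensor product is the product of dimensions.
dim(V) = 8, dim(W) = 9
dim(V (x) W) = 8 * 9 = 72

72


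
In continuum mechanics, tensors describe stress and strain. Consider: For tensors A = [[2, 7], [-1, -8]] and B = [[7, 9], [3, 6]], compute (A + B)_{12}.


Tensor addition is component-wise: (A + B)_{ij} = A_{ij} + B_{ij}.
A_{12} = 7
B_{12} = 9
(A + B)_{12} = 7 + 9 = 16

16


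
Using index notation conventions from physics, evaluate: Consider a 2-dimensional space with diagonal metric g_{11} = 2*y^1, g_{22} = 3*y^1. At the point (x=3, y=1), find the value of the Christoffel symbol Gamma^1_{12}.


For a diagonal metric, Gamma^k_{ij} = (1/2) g^{kk} (dg_{ik}/dx_j + dg_{jk}/dx_i - dg_{ij}/dx_k).
The metric is diagonal, so g_{ab} = 0 for a != b.
At the given point: g_{11} = 2, g_{22} = 3
g^{11} = 1/2
dg_{11}/dx_2 = dg_{11}/dx_2 = 2
dg_{21}/dx_1 = 0 (off-diagonal)
dg_{12}/dx_1 = 0 (off-diagonal)
Numerator = 2 + 0 - 0 = 2
Gamma^1_{12} = 2 / (2 * 2) = 1/2

1/2


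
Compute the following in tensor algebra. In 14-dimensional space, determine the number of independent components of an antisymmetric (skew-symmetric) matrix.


An antisymmetric rank-2 tensor satisfies A_{ij} = -A_{ji}, so diagonal entries are zero.
The independent components are the upper-triangular entries: C(n, 2) = n(n-1)/2.
n = 14
C(14, 2) = 14 * 13 / 2 = 182 / 2 = 91

91


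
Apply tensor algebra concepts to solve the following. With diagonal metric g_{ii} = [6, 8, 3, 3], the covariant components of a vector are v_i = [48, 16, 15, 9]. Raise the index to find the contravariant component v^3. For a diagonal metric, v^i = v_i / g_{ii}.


To raise an index with a diagonal metric: v^i = v_i / g_{ii}.
For index 3: v_3 = 15, g_{33} = 3
v^3 = 15 / 3 = 5

5


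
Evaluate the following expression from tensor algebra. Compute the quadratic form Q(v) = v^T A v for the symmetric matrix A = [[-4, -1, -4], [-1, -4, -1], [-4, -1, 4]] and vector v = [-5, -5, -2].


First compute Av:
(Av)_1 = -4*-5 + -1*-5 + -4*-2 = 33
(Av)_2 = -1*-5 + -4*-5 + -1*-2 = 27
(Av)_3 = -4*-5 + -1*-5 + 4*-2 = 17
Av = [33, 27, 17]
Then v^T (Av) = -5*33 + -5*27 + -2*17
= -165 + -135 + -34 = -334

-334


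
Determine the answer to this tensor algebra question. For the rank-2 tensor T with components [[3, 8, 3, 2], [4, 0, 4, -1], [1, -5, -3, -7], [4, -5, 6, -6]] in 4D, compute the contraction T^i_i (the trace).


The contraction (trace) of a rank-2 tensor is the sum of its diagonal elements.
Diagonal entries: A[1,1] = 3, A[2,2] = 0, A[3,3] = -3, A[4,4] = -6
Tr(A) = 3 + 0 + -3 + -6 = -6

-6


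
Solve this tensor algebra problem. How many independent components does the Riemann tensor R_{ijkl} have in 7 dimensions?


The Riemann tensor in d dimensions has d^2(d^2 - 1)/12 independent components.
d = 7, so d^2 = 49
d^2 - 1 = 48
d^2(d^2 - 1) = 49 * 48 = 2352
Divide by 12: 2352 / 12 = 196

196


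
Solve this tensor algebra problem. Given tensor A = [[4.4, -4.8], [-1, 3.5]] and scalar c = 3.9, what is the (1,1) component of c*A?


Scalar multiplication: (cA)_{ij} = c * A_{ij}.
c = 3.9
A_{11} = 4.4
(cA)_{11} = 3.9 * 4.4 = 17.16

17.16


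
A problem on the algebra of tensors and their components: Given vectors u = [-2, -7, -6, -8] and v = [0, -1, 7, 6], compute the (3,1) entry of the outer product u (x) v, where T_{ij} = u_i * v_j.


The outer product entry T_{ij} = u_i * v_j.
We need i=3, j=1.
u_3 = -6, v_1 = 0
T_{3,1} = -6 * 0 = 0

0


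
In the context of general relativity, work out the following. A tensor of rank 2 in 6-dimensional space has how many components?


The number of components of a rank-r tensor in d dimensions is d^r.
Here d = 6 and r = 2.
6^2 = 36

36


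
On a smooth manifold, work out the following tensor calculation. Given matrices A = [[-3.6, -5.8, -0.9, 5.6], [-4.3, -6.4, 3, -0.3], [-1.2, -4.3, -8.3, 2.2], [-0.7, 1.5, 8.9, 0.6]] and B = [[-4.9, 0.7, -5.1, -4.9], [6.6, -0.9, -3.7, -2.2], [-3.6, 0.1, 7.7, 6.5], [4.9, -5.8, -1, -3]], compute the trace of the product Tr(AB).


Tr(AB) = sum_i (AB)_{ii} where (AB)_{ii} = sum_k A_{ik} B_{ki}.
(AB)_{11} = -3.6*-4.9 + -5.8*6.6 + -0.9*-3.6 + 5.6*4.9 = 10.04
(AB)_{22} = -4.3*0.7 + -6.4*-0.9 + 3*0.1 + -0.3*-5.8 = 4.79
(AB)_{33} = -1.2*-5.1 + -4.3*-3.7 + -8.3*7.7 + 2.2*-1 = -44.08
(AB)_{44} = -0.7*-4.9 + 1.5*-2.2 + 8.9*6.5 + 0.6*-3 = 56.18
Tr(AB) = 10.04 + 4.79 + -44.08 + 56.18 = 26.93

26.93


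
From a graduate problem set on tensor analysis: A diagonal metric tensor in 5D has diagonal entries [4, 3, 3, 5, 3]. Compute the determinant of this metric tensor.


For a diagonal metric, the determinant is the product of diagonal entries.
Diagonal entries: 4, 3, 3, 5, 3
det(g) = 4 * 3 * 3 * 5 * 3 = 540

540
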